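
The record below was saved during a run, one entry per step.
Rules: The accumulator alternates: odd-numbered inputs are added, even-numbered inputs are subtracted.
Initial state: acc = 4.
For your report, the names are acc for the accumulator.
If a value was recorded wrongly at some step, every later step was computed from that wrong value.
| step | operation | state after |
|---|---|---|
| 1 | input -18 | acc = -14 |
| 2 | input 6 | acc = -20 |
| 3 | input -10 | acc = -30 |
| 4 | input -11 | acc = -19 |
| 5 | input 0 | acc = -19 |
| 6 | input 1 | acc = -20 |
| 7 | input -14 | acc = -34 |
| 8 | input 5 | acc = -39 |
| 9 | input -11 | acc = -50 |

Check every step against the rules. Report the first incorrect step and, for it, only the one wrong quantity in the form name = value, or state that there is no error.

Recomputing the run from the initial state:
step 1: acc = -14
step 2: acc = -20
step 3: acc = -30
step 4: acc = -19
step 5: acc = -19
step 6: acc = -20
step 7: acc = -34
step 8: acc = -39
step 9: acc = -50
This matches the record at every step.

no error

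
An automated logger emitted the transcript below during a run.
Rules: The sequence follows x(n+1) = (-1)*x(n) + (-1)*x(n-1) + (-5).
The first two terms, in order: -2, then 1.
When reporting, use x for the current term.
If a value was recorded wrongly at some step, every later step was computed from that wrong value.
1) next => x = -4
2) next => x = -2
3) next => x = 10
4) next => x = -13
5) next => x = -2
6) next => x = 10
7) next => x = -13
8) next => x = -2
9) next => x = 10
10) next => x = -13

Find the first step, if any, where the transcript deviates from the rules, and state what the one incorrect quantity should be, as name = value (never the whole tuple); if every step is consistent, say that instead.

1. x = -1*(1) + (-1)*(-2) + (-5) = -4 (confirmed correct)
2. x = -1*(-4) + (-1)*(1) + (-5) = -2 (exactly as logged)
3. x = -1*(-2) + (-1)*(-4) + (-5) = 1 (the recorded entry deviates here)
First deviation found at step 3; the corrected entry is x = 1.

step 3, x = 1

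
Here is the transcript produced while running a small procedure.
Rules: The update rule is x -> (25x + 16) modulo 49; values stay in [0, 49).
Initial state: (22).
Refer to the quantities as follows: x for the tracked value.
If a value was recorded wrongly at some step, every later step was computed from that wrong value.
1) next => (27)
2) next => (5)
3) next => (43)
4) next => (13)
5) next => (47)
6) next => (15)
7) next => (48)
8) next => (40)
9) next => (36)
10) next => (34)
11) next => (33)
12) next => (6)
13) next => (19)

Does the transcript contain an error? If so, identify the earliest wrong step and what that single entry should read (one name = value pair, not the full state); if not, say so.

step 1: x = (25*22 + 16) mod 49 = 27 -> same as recorded
step 2: x = (25*27 + 16) mod 49 = 5 -> in agreement
step 3: x = (25*5 + 16) mod 49 = 43 -> consistent with the transcript
step 4: x = (25*43 + 16) mod 49 = 13 -> in agreement
step 5: x = (25*13 + 16) mod 49 = 47 -> matches
step 6: x = (25*47 + 16) mod 49 = 15 -> same as recorded
step 7: x = (25*15 + 16) mod 49 = 48 -> verified
step 8: x = (25*48 + 16) mod 49 = 40 -> exactly as logged
step 9: x = (25*40 + 16) mod 49 = 36 -> verified
step 10: x = (25*36 + 16) mod 49 = 34 -> confirmed correct
step 11: x = (25*34 + 16) mod 49 = 33 -> consistent with the transcript
step 12: x = (25*33 + 16) mod 49 = 8 -> not what was recorded
That makes step 12 the first incorrect line — x = 8 is what it should show.

step 12, x = 8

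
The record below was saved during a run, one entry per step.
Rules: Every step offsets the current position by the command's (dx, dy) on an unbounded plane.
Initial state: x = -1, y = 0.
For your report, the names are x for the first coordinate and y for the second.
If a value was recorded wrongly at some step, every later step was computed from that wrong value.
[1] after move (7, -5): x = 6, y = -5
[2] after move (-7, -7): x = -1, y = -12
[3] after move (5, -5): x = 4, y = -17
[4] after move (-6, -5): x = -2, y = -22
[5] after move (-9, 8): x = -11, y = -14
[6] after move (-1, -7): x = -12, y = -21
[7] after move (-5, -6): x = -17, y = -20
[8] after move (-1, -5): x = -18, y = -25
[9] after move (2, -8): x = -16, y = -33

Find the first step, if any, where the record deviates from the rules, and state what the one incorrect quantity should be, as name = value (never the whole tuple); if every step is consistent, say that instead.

1. x = -1 + (7) = 6, y = 0 + (-5) = -5 (agrees with the record)
2. x = 6 + (-7) = -1, y = -5 + (-7) = -12 (checks out)
3. x = -1 + (5) = 4, y = -12 + (-5) = -17 (confirmed correct)
4. x = 4 + (-6) = -2, y = -17 + (-5) = -22 (checks out)
5. x = -2 + (-9) = -11, y = -22 + (8) = -14 (same as recorded)
6. x = -11 + (-1) = -12, y = -14 + (-7) = -21 (no discrepancy)
7. x = -12 + (-5) = -17, y = -21 + (-6) = -27 (the record has a different value)
The earliest wrong entry is at step 7: it should read y = -27.

step 7, y = -27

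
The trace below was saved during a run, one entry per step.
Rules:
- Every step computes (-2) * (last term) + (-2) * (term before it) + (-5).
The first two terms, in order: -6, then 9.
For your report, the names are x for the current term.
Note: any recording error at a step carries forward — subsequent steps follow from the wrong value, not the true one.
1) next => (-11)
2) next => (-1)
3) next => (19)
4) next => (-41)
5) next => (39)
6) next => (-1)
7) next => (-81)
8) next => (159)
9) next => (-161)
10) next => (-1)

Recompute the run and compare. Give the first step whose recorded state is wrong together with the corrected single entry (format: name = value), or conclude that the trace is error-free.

Recomputing the run from the initial state:
step 1: x = -11
step 2: x = -1
step 3: x = 19
step 4: x = -41
step 5: x = 39
step 6: x = -1
step 7: x = -81
step 8: x = 159
step 9: x = -161
step 10: x = -1
This matches the trace at every step.

no error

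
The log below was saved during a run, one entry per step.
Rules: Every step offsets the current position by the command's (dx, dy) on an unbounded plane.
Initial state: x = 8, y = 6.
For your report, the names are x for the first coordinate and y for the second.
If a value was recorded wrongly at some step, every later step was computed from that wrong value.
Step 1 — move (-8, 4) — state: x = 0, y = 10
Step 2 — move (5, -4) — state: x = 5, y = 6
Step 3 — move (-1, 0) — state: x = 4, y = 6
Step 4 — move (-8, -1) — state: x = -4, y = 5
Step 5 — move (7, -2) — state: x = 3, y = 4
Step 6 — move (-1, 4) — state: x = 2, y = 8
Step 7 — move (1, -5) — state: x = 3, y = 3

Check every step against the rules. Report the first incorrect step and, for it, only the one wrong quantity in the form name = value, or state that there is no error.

Recomputing the run from the initial state:
step 1: x = 0, y = 10
step 2: x = 5, y = 6
step 3: x = 4, y = 6
step 4: x = -4, y = 5
step 5: x = 3, y = 3
step 6: x = 2, y = 7
step 7: x = 3, y = 2
The first disagreement with the log is at step 5, where the value should be y = 3.

step 5, y = 3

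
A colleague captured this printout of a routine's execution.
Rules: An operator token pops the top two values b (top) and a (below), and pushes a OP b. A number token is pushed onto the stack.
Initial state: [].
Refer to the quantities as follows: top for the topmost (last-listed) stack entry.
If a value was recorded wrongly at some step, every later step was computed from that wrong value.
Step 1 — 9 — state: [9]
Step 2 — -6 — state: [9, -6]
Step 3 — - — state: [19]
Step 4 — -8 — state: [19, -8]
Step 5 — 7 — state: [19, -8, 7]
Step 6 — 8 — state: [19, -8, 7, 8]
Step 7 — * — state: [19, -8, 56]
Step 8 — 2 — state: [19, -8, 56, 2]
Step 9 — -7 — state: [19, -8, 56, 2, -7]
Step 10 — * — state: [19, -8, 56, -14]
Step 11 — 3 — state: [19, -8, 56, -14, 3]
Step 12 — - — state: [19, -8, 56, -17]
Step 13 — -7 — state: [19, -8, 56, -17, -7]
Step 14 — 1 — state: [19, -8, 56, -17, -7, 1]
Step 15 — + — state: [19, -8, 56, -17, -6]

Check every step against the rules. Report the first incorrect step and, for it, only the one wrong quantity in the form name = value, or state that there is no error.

1. push 9: top = 9 (exactly as logged)
2. push -6: top = -6 (verified)
3. 9 - -6 = 15 (the entry is off here)
The earliest wrong entry is at step 3: it should read top = 15.

step 3, top = 15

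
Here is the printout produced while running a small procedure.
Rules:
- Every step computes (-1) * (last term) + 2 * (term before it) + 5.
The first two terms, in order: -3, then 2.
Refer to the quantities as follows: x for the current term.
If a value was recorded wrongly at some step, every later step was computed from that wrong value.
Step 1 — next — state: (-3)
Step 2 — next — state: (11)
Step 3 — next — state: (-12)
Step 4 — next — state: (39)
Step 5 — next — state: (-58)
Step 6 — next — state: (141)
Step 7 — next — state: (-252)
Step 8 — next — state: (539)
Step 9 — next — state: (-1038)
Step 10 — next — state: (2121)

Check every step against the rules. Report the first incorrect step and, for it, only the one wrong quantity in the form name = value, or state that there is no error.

step 2, x = 12

Recomputing the run from the initial state:
step 1: x = -3
step 2: x = 12
step 3: x = -13
step 4: x = 42
step 5: x = -63
step 6: x = 152
step 7: x = -273
step 8: x = 582
step 9: x = -1123
step 10: x = 2292
The first disagreement with the printout is at step 2, where the value should be x = 12.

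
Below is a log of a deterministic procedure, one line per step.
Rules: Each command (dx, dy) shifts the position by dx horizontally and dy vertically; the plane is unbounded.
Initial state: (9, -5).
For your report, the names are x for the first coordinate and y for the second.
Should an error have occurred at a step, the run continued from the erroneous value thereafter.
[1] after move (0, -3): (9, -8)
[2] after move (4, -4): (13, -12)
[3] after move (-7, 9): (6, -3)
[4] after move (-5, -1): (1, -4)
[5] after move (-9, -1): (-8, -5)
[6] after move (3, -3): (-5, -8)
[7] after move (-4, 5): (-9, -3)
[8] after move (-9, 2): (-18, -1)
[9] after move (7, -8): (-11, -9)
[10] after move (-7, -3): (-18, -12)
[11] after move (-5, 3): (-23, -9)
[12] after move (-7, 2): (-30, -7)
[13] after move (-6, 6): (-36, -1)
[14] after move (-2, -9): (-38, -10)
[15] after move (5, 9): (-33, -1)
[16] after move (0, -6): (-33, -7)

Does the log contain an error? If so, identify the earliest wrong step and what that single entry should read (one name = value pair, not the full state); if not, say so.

no error

Recomputing the run from the initial state:
step 1: x = 9, y = -8
step 2: x = 13, y = -12
step 3: x = 6, y = -3
step 4: x = 1, y = -4
step 5: x = -8, y = -5
step 6: x = -5, y = -8
step 7: x = -9, y = -3
step 8: x = -18, y = -1
step 9: x = -11, y = -9
step 10: x = -18, y = -12
step 11: x = -23, y = -9
step 12: x = -30, y = -7
step 13: x = -36, y = -1
step 14: x = -38, y = -10
step 15: x = -33, y = -1
step 16: x = -33, y = -7
This matches the log at every step.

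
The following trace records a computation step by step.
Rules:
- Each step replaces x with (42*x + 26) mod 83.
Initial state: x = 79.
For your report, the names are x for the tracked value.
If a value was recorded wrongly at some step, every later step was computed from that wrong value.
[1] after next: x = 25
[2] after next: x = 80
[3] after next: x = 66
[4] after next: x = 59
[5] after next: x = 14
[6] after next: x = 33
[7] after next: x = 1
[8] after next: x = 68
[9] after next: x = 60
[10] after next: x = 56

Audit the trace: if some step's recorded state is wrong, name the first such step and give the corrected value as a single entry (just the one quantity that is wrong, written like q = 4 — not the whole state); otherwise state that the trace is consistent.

Recomputing the run from the initial state:
step 1: x = 24
step 2: x = 38
step 3: x = 45
step 4: x = 7
step 5: x = 71
step 6: x = 20
step 7: x = 36
step 8: x = 44
step 9: x = 48
step 10: x = 50
The first disagreement with the trace is at step 1, where the value should be x = 24.

step 1, x = 24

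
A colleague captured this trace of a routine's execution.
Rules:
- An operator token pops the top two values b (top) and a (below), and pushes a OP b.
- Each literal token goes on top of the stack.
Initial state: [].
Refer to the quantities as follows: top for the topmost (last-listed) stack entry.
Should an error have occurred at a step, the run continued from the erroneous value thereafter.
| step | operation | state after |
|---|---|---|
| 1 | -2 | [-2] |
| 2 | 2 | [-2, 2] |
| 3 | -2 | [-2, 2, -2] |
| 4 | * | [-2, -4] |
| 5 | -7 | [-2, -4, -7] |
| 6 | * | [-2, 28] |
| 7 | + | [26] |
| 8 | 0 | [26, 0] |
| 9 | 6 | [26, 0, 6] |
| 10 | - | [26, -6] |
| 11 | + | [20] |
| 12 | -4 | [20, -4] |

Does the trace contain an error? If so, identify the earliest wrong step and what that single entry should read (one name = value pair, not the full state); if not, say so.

1. push -2: top = -2 (matches)
2. push 2: top = 2 (no discrepancy)
3. push -2: top = -2 (in agreement)
4. 2 * -2 = -4 (exactly as logged)
5. push -7: top = -7 (matches)
6. -4 * -7 = 28 (same as recorded)
7. -2 + 28 = 26 (checks out)
8. push 0: top = 0 (no discrepancy)
9. push 6: top = 6 (in agreement)
10. 0 - 6 = -6 (same as recorded)
11. 26 + -6 = 20 (consistent with the trace)
12. push -4: top = -4 (checks out)
Nothing is out of place; the run is error-free.

no error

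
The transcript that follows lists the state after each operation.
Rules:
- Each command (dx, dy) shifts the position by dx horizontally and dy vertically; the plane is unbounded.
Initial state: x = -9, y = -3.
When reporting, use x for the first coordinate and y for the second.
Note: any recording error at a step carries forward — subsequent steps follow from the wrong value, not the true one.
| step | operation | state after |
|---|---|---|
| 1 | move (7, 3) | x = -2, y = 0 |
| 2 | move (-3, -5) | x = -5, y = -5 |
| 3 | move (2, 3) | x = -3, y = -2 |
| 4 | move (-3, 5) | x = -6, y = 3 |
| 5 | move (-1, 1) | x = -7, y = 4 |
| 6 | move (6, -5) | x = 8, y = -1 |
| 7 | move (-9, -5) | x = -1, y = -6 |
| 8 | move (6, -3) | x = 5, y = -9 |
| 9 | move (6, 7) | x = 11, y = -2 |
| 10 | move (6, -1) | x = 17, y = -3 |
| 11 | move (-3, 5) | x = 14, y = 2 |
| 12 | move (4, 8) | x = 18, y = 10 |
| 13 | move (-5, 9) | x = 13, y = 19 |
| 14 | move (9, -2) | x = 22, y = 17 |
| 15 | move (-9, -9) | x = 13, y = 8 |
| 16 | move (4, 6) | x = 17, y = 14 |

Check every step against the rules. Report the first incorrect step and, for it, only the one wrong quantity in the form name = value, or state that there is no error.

step 6, x = -1

Step 1: x = -9 + (7) = -2, y = -3 + (3) = 0 — same as recorded.
Step 2: x = -2 + (-3) = -5, y = 0 + (-5) = -5 — verified.
Step 3: x = -5 + (2) = -3, y = -5 + (3) = -2 — matches.
Step 4: x = -3 + (-3) = -6, y = -2 + (5) = 3 — matches.
Step 5: x = -6 + (-1) = -7, y = 3 + (1) = 4 — in agreement.
Step 6: x = -7 + (6) = -1, y = 4 + (-5) = -1 — first mismatch against the transcript.
That makes step 6 the first incorrect line — x = -1 is what it should show.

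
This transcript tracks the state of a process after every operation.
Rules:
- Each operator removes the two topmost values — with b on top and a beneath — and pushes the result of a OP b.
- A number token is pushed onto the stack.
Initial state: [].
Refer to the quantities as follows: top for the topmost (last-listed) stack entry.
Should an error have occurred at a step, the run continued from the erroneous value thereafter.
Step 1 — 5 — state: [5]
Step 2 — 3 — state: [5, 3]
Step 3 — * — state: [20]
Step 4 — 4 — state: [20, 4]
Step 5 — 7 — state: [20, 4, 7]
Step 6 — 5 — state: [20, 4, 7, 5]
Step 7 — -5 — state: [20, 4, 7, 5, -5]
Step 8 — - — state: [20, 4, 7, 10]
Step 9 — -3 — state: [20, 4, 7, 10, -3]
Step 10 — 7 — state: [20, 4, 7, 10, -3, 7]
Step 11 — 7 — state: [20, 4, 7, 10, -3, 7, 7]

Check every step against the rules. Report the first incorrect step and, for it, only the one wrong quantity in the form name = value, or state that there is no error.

Recomputing the run from the initial state:
step 1: [5]
step 2: [5, 3]
step 3: [15]
step 4: [15, 4]
step 5: [15, 4, 7]
step 6: [15, 4, 7, 5]
step 7: [15, 4, 7, 5, -5]
step 8: [15, 4, 7, 10]
step 9: [15, 4, 7, 10, -3]
step 10: [15, 4, 7, 10, -3, 7]
step 11: [15, 4, 7, 10, -3, 7, 7]
The first disagreement with the transcript is at step 3, where the value should be top = 15.

step 3, top = 15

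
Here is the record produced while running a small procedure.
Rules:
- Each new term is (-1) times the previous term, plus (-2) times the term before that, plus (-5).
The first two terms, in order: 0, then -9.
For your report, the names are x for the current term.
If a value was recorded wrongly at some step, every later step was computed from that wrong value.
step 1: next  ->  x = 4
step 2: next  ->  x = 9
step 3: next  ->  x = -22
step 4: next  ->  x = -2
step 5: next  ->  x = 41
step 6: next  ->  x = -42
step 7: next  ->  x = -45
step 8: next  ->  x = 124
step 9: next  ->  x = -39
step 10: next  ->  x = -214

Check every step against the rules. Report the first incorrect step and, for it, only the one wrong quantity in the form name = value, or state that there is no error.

Recomputing the run from the initial state:
step 1: x = 4
step 2: x = 9
step 3: x = -22
step 4: x = -1
step 5: x = 40
step 6: x = -43
step 7: x = -42
step 8: x = 123
step 9: x = -44
step 10: x = -207
The first disagreement with the record is at step 4, where the value should be x = -1.

step 4, x = -1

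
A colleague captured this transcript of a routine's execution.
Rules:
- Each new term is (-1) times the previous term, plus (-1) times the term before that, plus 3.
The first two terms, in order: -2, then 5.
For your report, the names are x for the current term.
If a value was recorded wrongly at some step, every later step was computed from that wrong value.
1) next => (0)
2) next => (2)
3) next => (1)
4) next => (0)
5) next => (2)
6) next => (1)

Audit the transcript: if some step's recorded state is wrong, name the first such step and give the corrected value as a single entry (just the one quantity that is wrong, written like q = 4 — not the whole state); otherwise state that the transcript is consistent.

Recomputing the run from the initial state:
step 1: x = 0
step 2: x = -2
step 3: x = 5
step 4: x = 0
step 5: x = -2
step 6: x = 5
The first disagreement with the transcript is at step 2, where the value should be x = -2.

step 2, x = -2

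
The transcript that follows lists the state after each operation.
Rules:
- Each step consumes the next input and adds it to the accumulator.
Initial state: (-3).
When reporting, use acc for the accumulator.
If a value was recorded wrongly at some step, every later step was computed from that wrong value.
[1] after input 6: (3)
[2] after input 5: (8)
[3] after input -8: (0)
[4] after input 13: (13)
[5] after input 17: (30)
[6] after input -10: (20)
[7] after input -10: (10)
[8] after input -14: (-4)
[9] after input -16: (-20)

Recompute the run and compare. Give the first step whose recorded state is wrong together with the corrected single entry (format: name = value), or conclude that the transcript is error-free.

no error

Step 1: acc = -3 + 6 = 3 — matches.
Step 2: acc = 3 + 5 = 8 — same as recorded.
Step 3: acc = 8 + -8 = 0 — matches.
Step 4: acc = 0 + 13 = 13 — exactly as logged.
Step 5: acc = 13 + 17 = 30 — no discrepancy.
Step 6: acc = 30 + -10 = 20 — verified.
Step 7: acc = 20 + -10 = 10 — matches.
Step 8: acc = 10 + -14 = -4 — exactly as logged.
Step 9: acc = -4 + -16 = -20 — verified.
All steps check out; nothing to correct.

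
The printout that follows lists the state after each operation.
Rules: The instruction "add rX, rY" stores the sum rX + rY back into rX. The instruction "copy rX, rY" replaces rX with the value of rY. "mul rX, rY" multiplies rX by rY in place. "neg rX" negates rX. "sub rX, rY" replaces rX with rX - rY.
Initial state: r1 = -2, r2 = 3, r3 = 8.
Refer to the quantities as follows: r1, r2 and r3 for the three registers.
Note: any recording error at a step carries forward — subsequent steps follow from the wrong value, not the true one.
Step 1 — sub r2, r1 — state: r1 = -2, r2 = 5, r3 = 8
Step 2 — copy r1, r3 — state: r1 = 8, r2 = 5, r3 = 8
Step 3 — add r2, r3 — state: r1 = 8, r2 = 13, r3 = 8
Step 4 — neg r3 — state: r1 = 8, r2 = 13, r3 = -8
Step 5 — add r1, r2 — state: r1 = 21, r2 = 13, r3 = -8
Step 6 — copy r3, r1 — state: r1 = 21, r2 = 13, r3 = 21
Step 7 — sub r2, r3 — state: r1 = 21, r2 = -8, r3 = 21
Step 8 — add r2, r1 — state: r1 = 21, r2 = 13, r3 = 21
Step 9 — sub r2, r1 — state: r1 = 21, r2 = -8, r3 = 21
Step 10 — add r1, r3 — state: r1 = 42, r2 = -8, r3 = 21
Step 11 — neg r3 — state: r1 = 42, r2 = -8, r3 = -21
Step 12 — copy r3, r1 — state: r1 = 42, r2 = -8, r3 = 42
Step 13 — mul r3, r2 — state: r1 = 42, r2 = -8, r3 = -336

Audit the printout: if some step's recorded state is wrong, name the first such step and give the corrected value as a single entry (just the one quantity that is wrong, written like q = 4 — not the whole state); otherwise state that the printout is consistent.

no error

Recomputing the run from the initial state:
step 1: r1 = -2, r2 = 5, r3 = 8
step 2: r1 = 8, r2 = 5, r3 = 8
step 3: r1 = 8, r2 = 13, r3 = 8
step 4: r1 = 8, r2 = 13, r3 = -8
step 5: r1 = 21, r2 = 13, r3 = -8
step 6: r1 = 21, r2 = 13, r3 = 21
step 7: r1 = 21, r2 = -8, r3 = 21
step 8: r1 = 21, r2 = 13, r3 = 21
step 9: r1 = 21, r2 = -8, r3 = 21
step 10: r1 = 42, r2 = -8, r3 = 21
step 11: r1 = 42, r2 = -8, r3 = -21
step 12: r1 = 42, r2 = -8, r3 = 42
step 13: r1 = 42, r2 = -8, r3 = -336
This matches the printout at every step.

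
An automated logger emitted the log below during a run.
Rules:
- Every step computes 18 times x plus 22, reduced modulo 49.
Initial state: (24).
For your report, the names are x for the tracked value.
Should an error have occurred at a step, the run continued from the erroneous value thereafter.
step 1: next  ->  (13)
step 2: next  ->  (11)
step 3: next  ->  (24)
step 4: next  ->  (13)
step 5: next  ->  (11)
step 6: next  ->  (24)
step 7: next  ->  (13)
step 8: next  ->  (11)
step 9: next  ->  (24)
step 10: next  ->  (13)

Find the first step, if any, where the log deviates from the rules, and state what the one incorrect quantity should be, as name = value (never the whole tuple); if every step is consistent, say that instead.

Step 1: x = (18*24 + 22) mod 49 = 13 — exactly as logged.
Step 2: x = (18*13 + 22) mod 49 = 11 — no discrepancy.
Step 3: x = (18*11 + 22) mod 49 = 24 — matches.
Step 4: x = (18*24 + 22) mod 49 = 13 — consistent with the log.
Step 5: x = (18*13 + 22) mod 49 = 11 — consistent with the log.
Step 6: x = (18*11 + 22) mod 49 = 24 — confirmed correct.
Step 7: x = (18*24 + 22) mod 49 = 13 — confirmed correct.
Step 8: x = (18*13 + 22) mod 49 = 11 — agrees with the log.
Step 9: x = (18*11 + 22) mod 49 = 24 — no discrepancy.
Step 10: x = (18*24 + 22) mod 49 = 13 — checks out.
The whole run recomputes cleanly — no discrepancies.

no error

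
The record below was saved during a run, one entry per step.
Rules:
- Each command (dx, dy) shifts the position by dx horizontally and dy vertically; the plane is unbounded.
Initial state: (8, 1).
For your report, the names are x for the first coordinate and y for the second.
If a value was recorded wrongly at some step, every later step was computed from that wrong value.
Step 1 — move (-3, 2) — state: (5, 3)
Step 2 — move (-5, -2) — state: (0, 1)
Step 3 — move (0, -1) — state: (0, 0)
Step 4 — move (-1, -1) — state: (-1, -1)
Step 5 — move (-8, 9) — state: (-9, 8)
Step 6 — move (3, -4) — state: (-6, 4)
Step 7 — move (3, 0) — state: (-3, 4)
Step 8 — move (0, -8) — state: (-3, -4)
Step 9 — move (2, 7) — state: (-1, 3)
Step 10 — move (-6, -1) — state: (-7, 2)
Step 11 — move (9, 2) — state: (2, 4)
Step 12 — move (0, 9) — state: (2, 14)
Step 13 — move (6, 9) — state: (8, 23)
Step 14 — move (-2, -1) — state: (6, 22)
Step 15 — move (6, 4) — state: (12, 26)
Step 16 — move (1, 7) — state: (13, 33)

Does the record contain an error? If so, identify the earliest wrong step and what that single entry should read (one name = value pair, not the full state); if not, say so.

step 12, y = 13

1. x = 8 + (-3) = 5, y = 1 + (2) = 3 (agrees with the record)
2. x = 5 + (-5) = 0, y = 3 + (-2) = 1 (in agreement)
3. x = 0 + (0) = 0, y = 1 + (-1) = 0 (confirmed correct)
4. x = 0 + (-1) = -1, y = 0 + (-1) = -1 (confirmed correct)
5. x = -1 + (-8) = -9, y = -1 + (9) = 8 (same as recorded)
6. x = -9 + (3) = -6, y = 8 + (-4) = 4 (confirmed correct)
7. x = -6 + (3) = -3, y = 4 + (0) = 4 (matches)
8. x = -3 + (0) = -3, y = 4 + (-8) = -4 (in agreement)
9. x = -3 + (2) = -1, y = -4 + (7) = 3 (consistent with the record)
10. x = -1 + (-6) = -7, y = 3 + (-1) = 2 (checks out)
11. x = -7 + (9) = 2, y = 2 + (2) = 4 (matches)
12. x = 2 + (0) = 2, y = 4 + (9) = 13 (the entry is off here)
First incorrect step: 12; the correct value is y = 13.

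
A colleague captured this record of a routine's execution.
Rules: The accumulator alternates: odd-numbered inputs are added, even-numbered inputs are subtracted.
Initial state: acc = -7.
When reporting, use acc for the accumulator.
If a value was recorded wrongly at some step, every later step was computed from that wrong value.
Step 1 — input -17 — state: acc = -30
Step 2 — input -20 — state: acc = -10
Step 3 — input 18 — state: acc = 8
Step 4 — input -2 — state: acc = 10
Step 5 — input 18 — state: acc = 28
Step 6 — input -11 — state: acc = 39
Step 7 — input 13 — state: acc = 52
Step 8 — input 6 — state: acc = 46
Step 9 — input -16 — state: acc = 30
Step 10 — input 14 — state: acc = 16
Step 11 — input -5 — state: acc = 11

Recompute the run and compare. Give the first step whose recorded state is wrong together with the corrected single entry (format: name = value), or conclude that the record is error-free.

1. acc = -7 + -17 = -24 (the recorded entry deviates here)
First incorrect step: 1; the correct value is acc = -24.

step 1, acc = -24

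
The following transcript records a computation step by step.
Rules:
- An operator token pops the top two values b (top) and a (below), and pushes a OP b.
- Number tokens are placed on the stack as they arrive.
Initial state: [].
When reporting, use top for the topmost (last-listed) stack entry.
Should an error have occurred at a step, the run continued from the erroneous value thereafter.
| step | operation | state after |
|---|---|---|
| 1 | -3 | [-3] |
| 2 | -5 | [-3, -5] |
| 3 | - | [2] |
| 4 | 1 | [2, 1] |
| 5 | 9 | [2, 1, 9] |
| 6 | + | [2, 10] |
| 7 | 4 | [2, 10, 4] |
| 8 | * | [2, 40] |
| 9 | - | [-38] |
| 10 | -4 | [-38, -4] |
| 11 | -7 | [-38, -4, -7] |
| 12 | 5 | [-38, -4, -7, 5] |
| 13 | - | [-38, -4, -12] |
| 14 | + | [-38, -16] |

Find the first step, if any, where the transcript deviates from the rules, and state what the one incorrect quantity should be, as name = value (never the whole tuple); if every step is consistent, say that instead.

Recomputing the run from the initial state:
step 1: [-3]
step 2: [-3, -5]
step 3: [2]
step 4: [2, 1]
step 5: [2, 1, 9]
step 6: [2, 10]
step 7: [2, 10, 4]
step 8: [2, 40]
step 9: [-38]
step 10: [-38, -4]
step 11: [-38, -4, -7]
step 12: [-38, -4, -7, 5]
step 13: [-38, -4, -12]
step 14: [-38, -16]
This matches the transcript at every step.

no error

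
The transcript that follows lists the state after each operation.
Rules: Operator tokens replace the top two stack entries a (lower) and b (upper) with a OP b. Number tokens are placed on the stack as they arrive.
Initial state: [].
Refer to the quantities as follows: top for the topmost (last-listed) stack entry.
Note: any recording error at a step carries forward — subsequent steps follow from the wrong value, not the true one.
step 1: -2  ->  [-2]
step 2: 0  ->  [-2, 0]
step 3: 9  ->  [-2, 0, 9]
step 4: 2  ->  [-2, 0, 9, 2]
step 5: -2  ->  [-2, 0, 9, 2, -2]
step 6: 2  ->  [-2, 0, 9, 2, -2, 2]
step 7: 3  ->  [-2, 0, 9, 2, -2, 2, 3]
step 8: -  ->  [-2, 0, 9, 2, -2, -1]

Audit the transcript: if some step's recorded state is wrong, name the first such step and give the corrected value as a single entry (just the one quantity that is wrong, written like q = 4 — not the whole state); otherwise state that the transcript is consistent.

no error

1. push -2: top = -2 (exactly as logged)
2. push 0: top = 0 (exactly as logged)
3. push 9: top = 9 (verified)
4. push 2: top = 2 (exactly as logged)
5. push -2: top = -2 (no discrepancy)
6. push 2: top = 2 (confirmed correct)
7. push 3: top = 3 (matches)
8. 2 - 3 = -1 (same as recorded)
All steps check out; nothing to correct.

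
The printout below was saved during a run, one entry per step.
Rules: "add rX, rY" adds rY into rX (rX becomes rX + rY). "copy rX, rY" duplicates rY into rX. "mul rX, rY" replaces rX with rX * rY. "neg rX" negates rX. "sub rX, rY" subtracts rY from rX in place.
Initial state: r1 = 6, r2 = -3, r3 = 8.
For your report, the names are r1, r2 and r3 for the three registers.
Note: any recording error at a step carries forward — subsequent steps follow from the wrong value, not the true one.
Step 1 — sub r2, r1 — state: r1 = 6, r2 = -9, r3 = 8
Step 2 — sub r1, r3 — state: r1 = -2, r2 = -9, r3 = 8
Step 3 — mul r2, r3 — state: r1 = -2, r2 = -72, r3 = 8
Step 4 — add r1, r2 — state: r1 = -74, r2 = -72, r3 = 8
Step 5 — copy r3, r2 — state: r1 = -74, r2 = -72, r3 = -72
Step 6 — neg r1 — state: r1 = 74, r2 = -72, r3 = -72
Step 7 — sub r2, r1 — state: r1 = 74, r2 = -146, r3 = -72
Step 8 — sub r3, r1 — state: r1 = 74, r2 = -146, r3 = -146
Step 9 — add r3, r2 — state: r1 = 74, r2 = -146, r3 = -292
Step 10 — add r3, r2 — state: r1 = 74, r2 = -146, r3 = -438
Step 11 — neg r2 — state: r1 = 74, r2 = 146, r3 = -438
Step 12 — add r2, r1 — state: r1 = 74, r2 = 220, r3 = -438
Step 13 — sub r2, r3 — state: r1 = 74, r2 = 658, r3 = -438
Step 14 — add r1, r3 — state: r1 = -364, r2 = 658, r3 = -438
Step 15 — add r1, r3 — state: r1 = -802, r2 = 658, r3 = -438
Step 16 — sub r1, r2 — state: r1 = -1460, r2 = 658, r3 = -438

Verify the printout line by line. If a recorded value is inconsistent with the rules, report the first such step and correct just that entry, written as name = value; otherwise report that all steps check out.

no error

step 1: r2 = -3 - 6 = -9 -> same as recorded
step 2: r1 = 6 - 8 = -2 -> matches
step 3: r2 = -9 * 8 = -72 -> confirmed correct
step 4: r1 = -2 + -72 = -74 -> no discrepancy
step 5: r3 = -72 -> no discrepancy
step 6: r1 = -(-74) = 74 -> verified
step 7: r2 = -72 - 74 = -146 -> exactly as logged
step 8: r3 = -72 - 74 = -146 -> verified
step 9: r3 = -146 + -146 = -292 -> in agreement
step 10: r3 = -292 + -146 = -438 -> matches
step 11: r2 = -(-146) = 146 -> same as recorded
step 12: r2 = 146 + 74 = 220 -> verified
step 13: r2 = 220 - -438 = 658 -> verified
step 14: r1 = 74 + -438 = -364 -> verified
step 15: r1 = -364 + -438 = -802 -> checks out
step 16: r1 = -802 - 658 = -1460 -> verified
All steps check out; nothing to correct.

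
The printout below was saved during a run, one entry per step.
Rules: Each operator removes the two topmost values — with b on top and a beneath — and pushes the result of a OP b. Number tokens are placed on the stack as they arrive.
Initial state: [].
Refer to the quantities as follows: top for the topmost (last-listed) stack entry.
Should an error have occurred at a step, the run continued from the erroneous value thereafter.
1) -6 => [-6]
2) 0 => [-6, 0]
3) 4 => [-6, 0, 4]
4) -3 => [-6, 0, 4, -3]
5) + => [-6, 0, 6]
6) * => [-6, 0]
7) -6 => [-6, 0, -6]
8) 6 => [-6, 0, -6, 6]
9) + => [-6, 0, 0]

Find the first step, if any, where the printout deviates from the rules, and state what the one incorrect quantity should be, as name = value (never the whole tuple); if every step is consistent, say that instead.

step 5, top = 1

1. push -6: top = -6 (agrees with the printout)
2. push 0: top = 0 (checks out)
3. push 4: top = 4 (checks out)
4. push -3: top = -3 (checks out)
5. 4 + -3 = 1 (the printout disagrees here)
Conclusion: step 5 carries the first error; the entry should be top = 1.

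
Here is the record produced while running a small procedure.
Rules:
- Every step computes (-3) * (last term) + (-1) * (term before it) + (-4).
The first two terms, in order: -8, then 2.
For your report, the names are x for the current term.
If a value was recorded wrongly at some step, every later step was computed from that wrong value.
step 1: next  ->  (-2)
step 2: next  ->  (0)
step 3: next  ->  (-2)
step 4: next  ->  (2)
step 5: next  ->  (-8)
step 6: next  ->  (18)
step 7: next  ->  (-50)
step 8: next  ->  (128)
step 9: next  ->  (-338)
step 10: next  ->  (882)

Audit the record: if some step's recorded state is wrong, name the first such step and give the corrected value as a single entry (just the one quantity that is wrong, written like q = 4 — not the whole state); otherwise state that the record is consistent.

no error

Recomputing the run from the initial state:
step 1: x = -2
step 2: x = 0
step 3: x = -2
step 4: x = 2
step 5: x = -8
step 6: x = 18
step 7: x = -50
step 8: x = 128
step 9: x = -338
step 10: x = 882
This matches the record at every step.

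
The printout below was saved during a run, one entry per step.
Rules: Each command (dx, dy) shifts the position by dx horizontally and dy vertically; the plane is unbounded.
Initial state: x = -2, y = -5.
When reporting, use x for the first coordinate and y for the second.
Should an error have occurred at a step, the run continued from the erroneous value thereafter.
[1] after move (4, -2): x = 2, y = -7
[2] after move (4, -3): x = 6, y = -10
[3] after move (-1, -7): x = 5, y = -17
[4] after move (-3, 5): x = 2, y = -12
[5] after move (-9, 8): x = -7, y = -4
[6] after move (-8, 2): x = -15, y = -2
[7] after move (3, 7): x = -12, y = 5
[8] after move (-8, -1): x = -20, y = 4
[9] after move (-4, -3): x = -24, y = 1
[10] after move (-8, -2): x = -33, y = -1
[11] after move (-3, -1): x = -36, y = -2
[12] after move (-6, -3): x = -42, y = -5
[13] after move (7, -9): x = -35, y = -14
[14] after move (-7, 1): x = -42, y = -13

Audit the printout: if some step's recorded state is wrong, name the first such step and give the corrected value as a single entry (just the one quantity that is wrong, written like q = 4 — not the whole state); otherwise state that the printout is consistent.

Step 1: x = -2 + (4) = 2, y = -5 + (-2) = -7 — exactly as logged.
Step 2: x = 2 + (4) = 6, y = -7 + (-3) = -10 — matches.
Step 3: x = 6 + (-1) = 5, y = -10 + (-7) = -17 — verified.
Step 4: x = 5 + (-3) = 2, y = -17 + (5) = -12 — no discrepancy.
Step 5: x = 2 + (-9) = -7, y = -12 + (8) = -4 — consistent with the printout.
Step 6: x = -7 + (-8) = -15, y = -4 + (2) = -2 — checks out.
Step 7: x = -15 + (3) = -12, y = -2 + (7) = 5 — agrees with the printout.
Step 8: x = -12 + (-8) = -20, y = 5 + (-1) = 4 — agrees with the printout.
Step 9: x = -20 + (-4) = -24, y = 4 + (-3) = 1 — agrees with the printout.
Step 10: x = -24 + (-8) = -32, y = 1 + (-2) = -1 — the printout disagrees here.
That makes step 10 the first incorrect line — x = -32 is what it should show.

step 10, x = -32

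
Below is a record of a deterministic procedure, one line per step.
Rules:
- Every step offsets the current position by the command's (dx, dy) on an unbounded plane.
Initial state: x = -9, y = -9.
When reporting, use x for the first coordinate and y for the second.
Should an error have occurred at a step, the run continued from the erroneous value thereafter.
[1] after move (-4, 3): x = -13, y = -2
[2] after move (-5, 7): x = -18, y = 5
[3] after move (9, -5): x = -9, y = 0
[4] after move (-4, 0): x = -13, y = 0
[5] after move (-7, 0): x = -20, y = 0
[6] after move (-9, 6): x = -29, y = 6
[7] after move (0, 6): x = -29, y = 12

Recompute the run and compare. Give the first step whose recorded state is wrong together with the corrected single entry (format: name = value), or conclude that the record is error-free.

step 1, y = -6

Recomputing the run from the initial state:
step 1: x = -13, y = -6
step 2: x = -18, y = 1
step 3: x = -9, y = -4
step 4: x = -13, y = -4
step 5: x = -20, y = -4
step 6: x = -29, y = 2
step 7: x = -29, y = 8
The first disagreement with the record is at step 1, where the value should be y = -6.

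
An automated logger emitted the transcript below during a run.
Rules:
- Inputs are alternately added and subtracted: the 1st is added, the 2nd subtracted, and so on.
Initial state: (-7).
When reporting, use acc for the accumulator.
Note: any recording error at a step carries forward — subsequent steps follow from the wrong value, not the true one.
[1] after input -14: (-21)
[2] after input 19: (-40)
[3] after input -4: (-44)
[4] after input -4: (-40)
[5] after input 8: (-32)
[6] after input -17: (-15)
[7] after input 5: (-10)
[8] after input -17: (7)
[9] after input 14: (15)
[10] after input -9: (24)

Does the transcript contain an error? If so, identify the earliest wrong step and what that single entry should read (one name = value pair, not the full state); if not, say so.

step 9, acc = 21

Step 1: acc = -7 + -14 = -21 — agrees with the transcript.
Step 2: acc = -21 - 19 = -40 — verified.
Step 3: acc = -40 + -4 = -44 — consistent with the transcript.
Step 4: acc = -44 - -4 = -40 — matches.
Step 5: acc = -40 + 8 = -32 — same as recorded.
Step 6: acc = -32 - -17 = -15 — confirmed correct.
Step 7: acc = -15 + 5 = -10 — confirmed correct.
Step 8: acc = -10 - -17 = 7 — checks out.
Step 9: acc = 7 + 14 = 21 — first mismatch against the transcript.
The earliest wrong entry is at step 9: it should read acc = 21.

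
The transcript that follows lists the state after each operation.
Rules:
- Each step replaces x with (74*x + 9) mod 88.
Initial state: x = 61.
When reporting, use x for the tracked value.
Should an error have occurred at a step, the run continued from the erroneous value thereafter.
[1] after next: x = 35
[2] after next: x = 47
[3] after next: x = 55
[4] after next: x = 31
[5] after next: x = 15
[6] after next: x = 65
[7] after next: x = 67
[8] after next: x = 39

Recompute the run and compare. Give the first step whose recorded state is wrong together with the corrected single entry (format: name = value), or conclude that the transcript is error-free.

step 6, x = 63

Recomputing the run from the initial state:
step 1: x = 35
step 2: x = 47
step 3: x = 55
step 4: x = 31
step 5: x = 15
step 6: x = 63
step 7: x = 7
step 8: x = 87
The first disagreement with the transcript is at step 6, where the value should be x = 63.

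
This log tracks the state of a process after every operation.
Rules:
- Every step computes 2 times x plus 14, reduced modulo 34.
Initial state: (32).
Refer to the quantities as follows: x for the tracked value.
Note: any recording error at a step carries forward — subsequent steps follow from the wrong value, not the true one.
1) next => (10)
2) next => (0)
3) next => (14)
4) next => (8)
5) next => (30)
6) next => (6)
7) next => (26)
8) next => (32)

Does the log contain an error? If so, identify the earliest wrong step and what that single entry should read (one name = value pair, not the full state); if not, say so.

no error

Step 1: x = (2*32 + 14) mod 34 = 10 — same as recorded.
Step 2: x = (2*10 + 14) mod 34 = 0 — same as recorded.
Step 3: x = (2*0 + 14) mod 34 = 14 — confirmed correct.
Step 4: x = (2*14 + 14) mod 34 = 8 — exactly as logged.
Step 5: x = (2*8 + 14) mod 34 = 30 — consistent with the log.
Step 6: x = (2*30 + 14) mod 34 = 6 — in agreement.
Step 7: x = (2*6 + 14) mod 34 = 26 — consistent with the log.
Step 8: x = (2*26 + 14) mod 34 = 32 — verified.
The whole run recomputes cleanly — no discrepancies.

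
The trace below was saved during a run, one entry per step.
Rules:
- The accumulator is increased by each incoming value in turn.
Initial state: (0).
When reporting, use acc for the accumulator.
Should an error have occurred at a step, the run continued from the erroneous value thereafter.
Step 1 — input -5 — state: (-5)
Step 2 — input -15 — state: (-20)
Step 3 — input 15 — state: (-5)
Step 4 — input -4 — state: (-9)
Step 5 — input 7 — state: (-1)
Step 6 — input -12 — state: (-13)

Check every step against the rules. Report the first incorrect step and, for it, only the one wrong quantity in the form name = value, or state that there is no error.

step 5, acc = -2

1. acc = 0 + -5 = -5 (same as recorded)
2. acc = -5 + -15 = -20 (no discrepancy)
3. acc = -20 + 15 = -5 (exactly as logged)
4. acc = -5 + -4 = -9 (verified)
5. acc = -9 + 7 = -2 (not what was recorded)
Conclusion: step 5 carries the first error; the entry should be acc = -2.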